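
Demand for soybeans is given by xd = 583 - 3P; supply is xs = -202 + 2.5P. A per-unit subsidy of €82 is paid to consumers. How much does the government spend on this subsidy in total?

Pre-subsidy: 583 - 3P = -202 + 2.5P gives P* = 1570/11, x* = 1703/11.
With the rebate, buyers effectively pay Pb = Ps − 82, where Ps is the price sellers receive.
Demand in terms of Ps becomes xd = 583 − 3(Ps − 82) = 829 - 3Ps. Setting this equal to supply: 829 - 3Ps = -202 + 2.5Ps, so Ps = 2062/11.
Buyers pay Pb = 2062/11 − 82 = 1160/11; x' = -202 + 2.5·(2062/11) = 2933/11.
Government outlay = subsidy × quantity = 82 × 2933/11 = 240506/11.

Government cost = 240506/11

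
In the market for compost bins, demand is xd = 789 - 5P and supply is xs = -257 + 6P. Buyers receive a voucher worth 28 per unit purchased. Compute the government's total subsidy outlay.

Pre-subsidy: 789 - 5P = -257 + 6P gives P* = 1046/11, x* = 3449/11.
With the rebate, buyers effectively pay Pb = Ps − 28, where Ps is the price sellers receive.
Demand in terms of Ps becomes xd = 789 − 5(Ps − 28) = 929 - 5Ps. Setting this equal to supply: 929 - 5Ps = -257 + 6Ps, so Ps = 1186/11.
Buyers pay Pb = 1186/11 − 28 = 878/11; x' = -257 + 6·(1186/11) = 4289/11.
Government outlay = subsidy × quantity = 28 × 4289/11 = 120092/11.

Government cost = 120092/11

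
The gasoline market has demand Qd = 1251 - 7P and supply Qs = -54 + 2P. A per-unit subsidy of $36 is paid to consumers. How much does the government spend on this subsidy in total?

Government cost = $10512

Pre-subsidy: 1251 - 7P = -54 + 2P gives P* = 145, Q* = 236.
With the rebate, buyers effectively pay Pb = Ps − 36, where Ps is the price sellers receive.
Demand in terms of Ps becomes Qd = 1251 − 7(Ps − 36) = 1503 - 7Ps. Setting this equal to supply: 1503 - 7Ps = -54 + 2Ps, so Ps = 173.
Buyers pay Pb = 173 − 36 = 137; Q' = -54 + 2·173 = 292.
Government outlay = subsidy × quantity = 36 × 292 = 10512.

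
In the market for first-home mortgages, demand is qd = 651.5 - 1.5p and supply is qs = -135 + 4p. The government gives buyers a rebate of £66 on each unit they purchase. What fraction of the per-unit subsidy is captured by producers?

Producer share = 3/11

Pre-subsidy: 651.5 - 1.5p = -135 + 4p gives p* = 143, q* = 437.
With the rebate, buyers effectively pay pb = ps − 66, where ps is the price sellers receive.
Demand in terms of ps becomes qd = 651.5 − 1.5(ps − 66) = 750.5 - 1.5ps. Setting this equal to supply: 750.5 - 1.5ps = -135 + 4ps, so ps = 161.
Buyers pay pb = 161 − 66 = 95; q' = -135 + 4·161 = 509.
Buyers' price falls by p* − pb = 143 − 95 = 48; sellers' price rises by ps − p* = 161 − 143 = 18.
So producers capture 18/66 = 3/11 of each unit of subsidy.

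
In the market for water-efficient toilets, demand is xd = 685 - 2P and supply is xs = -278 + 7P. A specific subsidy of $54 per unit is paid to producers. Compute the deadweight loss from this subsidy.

Deadweight loss = $2268

Pre-subsidy: 685 - 2P = -278 + 7P gives P* = 107, x* = 471.
With the subsidy, sellers receive Ps = Pb + 54 for each unit, where Pb is the price buyers pay.
Supply in terms of Pb becomes xs = -278 + 7(Pb + 54) = 100 + 7Pb. Setting this equal to demand: 685 - 2Pb = 100 + 7Pb, so Pb = 65.
Sellers receive Ps = 65 + 54 = 119; x' = 685 − 2·65 = 555.
The subsidy expands output by 555 − 471 = 84 past the efficient level; on those units the gap between marginal cost and willingness to pay runs from 0 up to 54.
DWL = ½ × 54 × 84 = 2268.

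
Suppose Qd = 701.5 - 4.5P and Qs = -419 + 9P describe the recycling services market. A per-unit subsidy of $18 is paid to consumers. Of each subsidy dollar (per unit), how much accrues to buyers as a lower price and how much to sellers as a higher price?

Buyers gain $12 per unit; sellers gain $6 per unit

Pre-subsidy: 701.5 - 4.5P = -419 + 9P gives P* = 83, Q* = 328.
With the rebate, buyers effectively pay Pb = Ps − 18, where Ps is the price sellers receive.
Demand in terms of Ps becomes Qd = 701.5 − 4.5(Ps − 18) = 782.5 - 4.5Ps. Setting this equal to supply: 782.5 - 4.5Ps = -419 + 9Ps, so Ps = 89.
Buyers pay Pb = 89 − 18 = 71; Q' = -419 + 9·89 = 382.
Buyers' price falls by P* − Pb = 83 − 71 = 12; sellers' price rises by Ps − P* = 89 − 83 = 6.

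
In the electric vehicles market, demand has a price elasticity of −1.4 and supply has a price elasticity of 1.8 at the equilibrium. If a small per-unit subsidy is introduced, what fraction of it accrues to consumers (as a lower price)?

Consumer share = 0.5625

For a small subsidy around the equilibrium, the benefit split depends on the relative slopes, which at a point are proportional to the elasticities.
Buyer share = εs/(εs + |εd|) = 1.8/(1.8 + 1.4) = 0.5625; seller share = |εd|/(εs + |εd|) = 0.4375.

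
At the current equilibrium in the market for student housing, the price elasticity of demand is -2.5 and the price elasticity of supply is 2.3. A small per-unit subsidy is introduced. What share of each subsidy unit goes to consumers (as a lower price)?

For a small subsidy around the equilibrium, the benefit split depends on the relative slopes, which at a point are proportional to the elasticities.
Buyer share = εs/(εs + |εd|) = 2.3/(2.3 + 2.5) = 23/48; seller share = |εd|/(εs + |εd|) = 25/48.

Consumer share = 23/48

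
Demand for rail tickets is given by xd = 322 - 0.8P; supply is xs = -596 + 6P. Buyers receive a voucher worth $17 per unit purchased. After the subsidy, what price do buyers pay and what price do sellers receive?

Buyers pay $120; sellers receive $137

Pre-subsidy: 322 - 0.8P = -596 + 6P gives P* = 135, x* = 214.
With the rebate, buyers effectively pay Pb = Ps − 17, where Ps is the price sellers receive.
Demand in terms of Ps becomes xd = 322 − 0.8(Ps − 17) = 335.6 - 0.8Ps. Setting this equal to supply: 335.6 - 0.8Ps = -596 + 6Ps, so Ps = 137.
Buyers pay Pb = 137 − 17 = 120; x' = -596 + 6·137 = 226.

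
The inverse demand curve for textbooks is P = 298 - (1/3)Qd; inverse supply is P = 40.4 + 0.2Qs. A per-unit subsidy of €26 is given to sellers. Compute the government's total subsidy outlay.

Government cost = €13825.5

Pre-subsidy: 298 - (1/3)Q = 40.4 + 0.2Q gives Q* = 483 and P* = 137.
With the subsidy, sellers receive Ps = Pb + 26 for each unit, where Pb is the price buyers pay.
On the curves, Pb = 298 - (1/3)Q and Ps = 40.4 + 0.2Q; the wedge Ps − Pb = 26 gives 40.4 + 0.2Q − (298 - (1/3)Q) = 26, so Q' = 531.75.
Then Pb = 298 − (1/3)·531.75 = 120.75 and Ps = 40.4 + 0.2·531.75 = 146.75.
Government outlay = subsidy × quantity = 26 × 531.75 = 13825.5.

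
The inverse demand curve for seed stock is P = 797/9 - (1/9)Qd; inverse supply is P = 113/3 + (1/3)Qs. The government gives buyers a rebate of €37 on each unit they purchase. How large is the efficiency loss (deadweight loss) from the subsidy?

Pre-subsidy: 797/9 - (1/9)Q = 113/3 + (1/3)Q gives Q* = 114.5 and P* = 455/6.
With the rebate, buyers effectively pay Pb = Ps − 37, where Ps is the price sellers receive.
On the curves, Pb = 797/9 - (1/9)Q and Ps = 113/3 + (1/3)Q; the wedge Ps − Pb = 37 gives 113/3 + (1/3)Q − (797/9 - (1/9)Q) = 37, so Q' = 197.75.
Then Pb = 797/9 − (1/9)·197.75 = 799/12 and Ps = 113/3 + (1/3)·197.75 = 1243/12.
The subsidy expands output by 197.75 − 114.5 = 83.25 past the efficient level; on those units the gap between marginal cost and willingness to pay runs from 0 up to 37.
DWL = ½ × 37 × 83.25 = 1540.125.

Deadweight loss = €1540.125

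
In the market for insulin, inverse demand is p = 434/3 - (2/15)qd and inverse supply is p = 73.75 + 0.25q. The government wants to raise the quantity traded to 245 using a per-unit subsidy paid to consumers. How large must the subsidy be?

Required subsidy s = 23 per unit

At q = 245, from the demand curve buyers pay pb = 434/3 − (2/15)·245 = 112; from the supply curve sellers need ps = 73.75 + 0.25·245 = 135.
The subsidy must fill the gap: s = ps − pb = 135 − 112 = 23.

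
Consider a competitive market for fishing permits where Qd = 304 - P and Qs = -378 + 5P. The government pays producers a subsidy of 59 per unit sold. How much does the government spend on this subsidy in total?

Government cost = 14130.5

Pre-subsidy: 304 - P = -378 + 5P gives P* = 341/3, Q* = 571/3.
With the subsidy, sellers receive Ps = Pb + 59 for each unit, where Pb is the price buyers pay.
Supply in terms of Pb becomes Qs = -378 + 5(Pb + 59) = -83 + 5Pb. Setting this equal to demand: 304 - Pb = -83 + 5Pb, so Pb = 64.5.
Sellers receive Ps = 64.5 + 59 = 123.5; Q' = 304 − 1·64.5 = 239.5.
Government outlay = subsidy × quantity = 59 × 239.5 = 14130.5.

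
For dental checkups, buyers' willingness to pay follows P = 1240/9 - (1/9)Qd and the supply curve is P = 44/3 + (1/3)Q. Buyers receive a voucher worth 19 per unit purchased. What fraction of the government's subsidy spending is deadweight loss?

Pre-subsidy: 1240/9 - (1/9)Q = 44/3 + (1/3)Q gives Q* = 277 and P* = 107.
With the rebate, buyers effectively pay Pb = Ps − 19, where Ps is the price sellers receive.
On the curves, Pb = 1240/9 - (1/9)Q and Ps = 44/3 + (1/3)Q; the wedge Ps − Pb = 19 gives 44/3 + (1/3)Q − (1240/9 - (1/9)Q) = 19, so Q' = 319.75.
Then Pb = 1240/9 − (1/9)·319.75 = 102.25 and Ps = 44/3 + (1/3)·319.75 = 121.25.
ΔCS = ½(277 + 319.75)(107 − 102.25) = 1417.28125; ΔPS = ½(277 + 319.75)(121.25 − 107) = 4251.84375.
Government spending = 19 × 319.75 = 6075.25.
DWL = ½ × 19 × (319.75 − 277) = 406.125; fraction = 406.125 / 6075.25 = 171/2558.

DWL / government spending = 171/2558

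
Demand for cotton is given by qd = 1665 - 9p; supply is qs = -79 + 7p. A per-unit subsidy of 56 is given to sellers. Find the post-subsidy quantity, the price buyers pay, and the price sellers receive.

q' = 904.5; buyers pay 84.5; sellers receive 140.5

Pre-subsidy: 1665 - 9p = -79 + 7p gives p* = 109, q* = 684.
With the subsidy, sellers receive ps = pb + 56 for each unit, where pb is the price buyers pay.
Supply in terms of pb becomes qs = -79 + 7(pb + 56) = 313 + 7pb. Setting this equal to demand: 1665 - 9pb = 313 + 7pb, so pb = 84.5.
Sellers receive ps = 84.5 + 56 = 140.5; q' = 1665 − 9·84.5 = 904.5.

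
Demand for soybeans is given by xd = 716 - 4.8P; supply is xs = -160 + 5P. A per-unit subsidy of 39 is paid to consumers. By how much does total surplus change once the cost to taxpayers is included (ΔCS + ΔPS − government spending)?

Net change in total surplus = -91260/49

Pre-subsidy: 716 - 4.8P = -160 + 5P gives P* = 4380/49, x* = 14060/49.
With the rebate, buyers effectively pay Pb = Ps − 39, where Ps is the price sellers receive.
Demand in terms of Ps becomes xd = 716 − 4.8(Ps − 39) = 903.2 - 4.8Ps. Setting this equal to supply: 903.2 - 4.8Ps = -160 + 5Ps, so Ps = 5316/49.
Buyers pay Pb = 5316/49 − 39 = 3405/49; x' = -160 + 5·(5316/49) = 18740/49.
ΔCS = ½(14060/49 + 18740/49)(4380/49 − 3405/49) = 15990000/2401; ΔPS = ½(14060/49 + 18740/49)(5316/49 − 4380/49) = 15350400/2401.
Government spending = 39 × 18740/49 = 730860/49.
Net change = 15990000/2401 + 15350400/2401 − 730860/49 = -91260/49. The loss equals the DWL triangle ½·39·4680/49.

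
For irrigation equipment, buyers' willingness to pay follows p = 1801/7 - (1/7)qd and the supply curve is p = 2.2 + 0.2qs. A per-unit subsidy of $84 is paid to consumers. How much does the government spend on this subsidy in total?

Pre-subsidy: 1801/7 - (1/7)q = 2.2 + 0.2q gives q* = 744 and p* = 151.
With the rebate, buyers effectively pay pb = ps − 84, where ps is the price sellers receive.
On the curves, pb = 1801/7 - (1/7)q and ps = 2.2 + 0.2q; the wedge ps − pb = 84 gives 2.2 + 0.2q − (1801/7 - (1/7)q) = 84, so q' = 989.
Then pb = 1801/7 − (1/7)·989 = 116 and ps = 2.2 + 0.2·989 = 200.
Government outlay = subsidy × quantity = 84 × 989 = 83076.

Government cost = $83076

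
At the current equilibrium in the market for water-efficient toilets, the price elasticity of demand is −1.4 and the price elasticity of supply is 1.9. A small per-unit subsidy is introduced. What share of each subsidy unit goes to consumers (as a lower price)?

Consumer share = 19/33

For a small subsidy around the equilibrium, the benefit split depends on the relative slopes, which at a point are proportional to the elasticities.
Buyer share = εs/(εs + |εd|) = 1.9/(1.9 + 1.4) = 19/33; seller share = |εd|/(εs + |εd|) = 14/33.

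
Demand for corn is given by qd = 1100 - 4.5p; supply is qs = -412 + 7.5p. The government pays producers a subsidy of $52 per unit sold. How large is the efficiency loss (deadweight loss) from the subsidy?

Pre-subsidy: 1100 - 4.5p = -412 + 7.5p gives p* = 126, q* = 533.
With the subsidy, sellers receive ps = pb + 52 for each unit, where pb is the price buyers pay.
Supply in terms of pb becomes qs = -412 + 7.5(pb + 52) = -22 + 7.5pb. Setting this equal to demand: 1100 - 4.5pb = -22 + 7.5pb, so pb = 93.5.
Sellers receive ps = 93.5 + 52 = 145.5; q' = 1100 − 4.5·93.5 = 679.25.
The subsidy expands output by 679.25 − 533 = 146.25 past the efficient level; on those units the gap between marginal cost and willingness to pay runs from 0 up to 52.
DWL = ½ × 52 × 146.25 = 3802.5.

Deadweight loss = $3802.5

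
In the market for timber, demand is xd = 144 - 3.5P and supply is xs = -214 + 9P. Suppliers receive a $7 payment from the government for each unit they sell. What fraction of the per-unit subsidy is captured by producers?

Producer share = 0.28

Pre-subsidy: 144 - 3.5P = -214 + 9P gives P* = 28.64, x* = 43.76.
With the subsidy, sellers receive Ps = Pb + 7 for each unit, where Pb is the price buyers pay.
Supply in terms of Pb becomes xs = -214 + 9(Pb + 7) = -151 + 9Pb. Setting this equal to demand: 144 - 3.5Pb = -151 + 9Pb, so Pb = 23.6.
Sellers receive Ps = 23.6 + 7 = 30.6; x' = 144 − 3.5·23.6 = 61.4.
Buyers' price falls by P* − Pb = 28.64 − 23.6 = 5.04; sellers' price rises by Ps − P* = 30.6 − 28.64 = 1.96.
So producers capture 1.96/7 = 0.28 of each unit of subsidy.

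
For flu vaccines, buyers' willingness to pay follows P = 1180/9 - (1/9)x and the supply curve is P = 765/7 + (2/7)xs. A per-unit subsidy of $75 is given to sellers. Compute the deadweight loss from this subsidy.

Pre-subsidy: 1180/9 - (1/9)x = 765/7 + (2/7)x gives x* = 55 and P* = 125.
With the subsidy, sellers receive Ps = Pb + 75 for each unit, where Pb is the price buyers pay.
On the curves, Pb = 1180/9 - (1/9)x and Ps = 765/7 + (2/7)x; the wedge Ps − Pb = 75 gives 765/7 + (2/7)x − (1180/9 - (1/9)x) = 75, so x' = 244.
Then Pb = 1180/9 − (1/9)·244 = 104 and Ps = 765/7 + (2/7)·244 = 179.
The subsidy expands output by 244 − 55 = 189 past the efficient level; on those units the gap between marginal cost and willingness to pay runs from 0 up to 75.
DWL = ½ × 75 × 189 = 7087.5.

Deadweight loss = $7087.5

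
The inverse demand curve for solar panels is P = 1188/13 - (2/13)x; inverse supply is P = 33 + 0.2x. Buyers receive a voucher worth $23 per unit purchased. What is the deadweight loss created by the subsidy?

Pre-subsidy: 1188/13 - (2/13)x = 33 + 0.2x gives x* = 165 and P* = 66.
With the rebate, buyers effectively pay Pb = Ps − 23, where Ps is the price sellers receive.
On the curves, Pb = 1188/13 - (2/13)x and Ps = 33 + 0.2x; the wedge Ps − Pb = 23 gives 33 + 0.2x − (1188/13 - (2/13)x) = 23, so x' = 230.
Then Pb = 1188/13 − (2/13)·230 = 56 and Ps = 33 + 0.2·230 = 79.
The subsidy expands output by 230 − 165 = 65 past the efficient level; on those units the gap between marginal cost and willingness to pay runs from 0 up to 23.
DWL = ½ × 23 × 65 = 747.5.

Deadweight loss = $747.5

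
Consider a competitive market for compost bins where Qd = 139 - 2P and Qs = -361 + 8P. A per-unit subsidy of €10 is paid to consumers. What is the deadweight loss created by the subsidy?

Pre-subsidy: 139 - 2P = -361 + 8P gives P* = 50, Q* = 39.
With the rebate, buyers effectively pay Pb = Ps − 10, where Ps is the price sellers receive.
Demand in terms of Ps becomes Qd = 139 − 2(Ps − 10) = 159 - 2Ps. Setting this equal to supply: 159 - 2Ps = -361 + 8Ps, so Ps = 52.
Buyers pay Pb = 52 − 10 = 42; Q' = -361 + 8·52 = 55.
The subsidy expands output by 55 − 39 = 16 past the efficient level; on those units the gap between marginal cost and willingness to pay runs from 0 up to 10.
DWL = ½ × 10 × 16 = 80.

Deadweight loss = €80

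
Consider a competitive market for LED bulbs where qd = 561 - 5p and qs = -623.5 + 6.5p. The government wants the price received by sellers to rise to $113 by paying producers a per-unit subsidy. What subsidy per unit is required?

At a seller price of 113, quantity supplied is -623.5 + 6.5·113 = 111.
Buyers absorb 111 only when they pay pb with 561 − 5·pb = 111, i.e. pb = 90.
s = ps − pb = 113 − 90 = 23.

Required subsidy s = $23 per unit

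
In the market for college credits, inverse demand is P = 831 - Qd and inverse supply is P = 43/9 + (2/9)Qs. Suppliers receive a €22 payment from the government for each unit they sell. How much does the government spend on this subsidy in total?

Government cost = €15268

Pre-subsidy: 831 - Q = 43/9 + (2/9)Q gives Q* = 676 and P* = 155.
With the subsidy, sellers receive Ps = Pb + 22 for each unit, where Pb is the price buyers pay.
On the curves, Pb = 831 - Q and Ps = 43/9 + (2/9)Q; the wedge Ps − Pb = 22 gives 43/9 + (2/9)Q − (831 - Q) = 22, so Q' = 694.
Then Pb = 831 − 1·694 = 137 and Ps = 43/9 + (2/9)·694 = 159.
Government outlay = subsidy × quantity = 22 × 694 = 15268.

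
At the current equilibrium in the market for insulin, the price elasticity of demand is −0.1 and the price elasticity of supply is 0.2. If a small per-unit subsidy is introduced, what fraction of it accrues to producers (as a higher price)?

Producer share = 1/3

For a small subsidy around the equilibrium, the benefit split depends on the relative slopes, which at a point are proportional to the elasticities.
Buyer share = εs/(εs + |εd|) = 0.2/(0.2 + 0.1) = 2/3; seller share = |εd|/(εs + |εd|) = 1/3.
So producers capture 1/3 of the subsidy.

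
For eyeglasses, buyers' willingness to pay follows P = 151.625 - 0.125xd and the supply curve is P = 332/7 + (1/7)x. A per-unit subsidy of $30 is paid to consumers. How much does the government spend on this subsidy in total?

Pre-subsidy: 151.625 - 0.125x = 332/7 + (1/7)x gives x* = 389 and P* = 103.
With the rebate, buyers effectively pay Pb = Ps − 30, where Ps is the price sellers receive.
On the curves, Pb = 151.625 - 0.125x and Ps = 332/7 + (1/7)x; the wedge Ps − Pb = 30 gives 332/7 + (1/7)x − (151.625 - 0.125x) = 30, so x' = 501.
Then Pb = 151.625 − 0.125·501 = 89 and Ps = 332/7 + (1/7)·501 = 119.
Government outlay = subsidy × quantity = 30 × 501 = 15030.

Government cost = $15030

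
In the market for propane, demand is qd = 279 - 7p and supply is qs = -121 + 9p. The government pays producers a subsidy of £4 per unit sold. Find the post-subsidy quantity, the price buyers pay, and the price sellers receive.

q' = 119.75; buyers pay £22.75; sellers receive £26.75

Pre-subsidy: 279 - 7p = -121 + 9p gives p* = 25, q* = 104.
With the subsidy, sellers receive ps = pb + 4 for each unit, where pb is the price buyers pay.
Supply in terms of pb becomes qs = -121 + 9(pb + 4) = -85 + 9pb. Setting this equal to demand: 279 - 7pb = -85 + 9pb, so pb = 22.75.
Sellers receive ps = 22.75 + 4 = 26.75; q' = 279 − 7·22.75 = 119.75.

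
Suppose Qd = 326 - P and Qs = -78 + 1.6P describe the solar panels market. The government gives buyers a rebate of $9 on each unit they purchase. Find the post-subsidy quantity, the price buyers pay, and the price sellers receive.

Q' = 2290/13; buyers pay 1948/13; sellers receive 2065/13

Pre-subsidy: 326 - P = -78 + 1.6P gives P* = 2020/13, Q* = 2218/13.
With the rebate, buyers effectively pay Pb = Ps − 9, where Ps is the price sellers receive.
Demand in terms of Ps becomes Qd = 326 − 1(Ps − 9) = 335 - Ps. Setting this equal to supply: 335 - Ps = -78 + 1.6Ps, so Ps = 2065/13.
Buyers pay Pb = 2065/13 − 9 = 1948/13; Q' = -78 + 1.6·(2065/13) = 2290/13.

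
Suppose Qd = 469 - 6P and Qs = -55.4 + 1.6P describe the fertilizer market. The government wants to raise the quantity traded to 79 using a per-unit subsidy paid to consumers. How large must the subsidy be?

At Q = 79, invert demand for the buyer price: Pb = (469 − 79)/6 = 65; invert supply for the seller price: Ps = (79 − (-55.4))/1.6 = 84.
The subsidy must fill the gap: s = Ps − Pb = 84 − 65 = 19.

Required subsidy s = 19 per unit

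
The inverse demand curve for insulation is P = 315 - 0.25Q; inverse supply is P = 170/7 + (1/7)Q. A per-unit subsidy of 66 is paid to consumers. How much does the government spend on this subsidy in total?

Pre-subsidy: 315 - 0.25Q = 170/7 + (1/7)Q gives Q* = 740 and P* = 130.
With the rebate, buyers effectively pay Pb = Ps − 66, where Ps is the price sellers receive.
On the curves, Pb = 315 - 0.25Q and Ps = 170/7 + (1/7)Q; the wedge Ps − Pb = 66 gives 170/7 + (1/7)Q − (315 - 0.25Q) = 66, so Q' = 908.
Then Pb = 315 − 0.25·908 = 88 and Ps = 170/7 + (1/7)·908 = 154.
Government outlay = subsidy × quantity = 66 × 908 = 59928.

Government cost = 59928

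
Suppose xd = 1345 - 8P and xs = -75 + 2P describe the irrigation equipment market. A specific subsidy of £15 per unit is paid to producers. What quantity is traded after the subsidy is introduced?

x' = 233

Pre-subsidy: 1345 - 8P = -75 + 2P gives P* = 142, x* = 209.
With the subsidy, sellers receive Ps = Pb + 15 for each unit, where Pb is the price buyers pay.
Supply in terms of Pb becomes xs = -75 + 2(Pb + 15) = -45 + 2Pb. Setting this equal to demand: 1345 - 8Pb = -45 + 2Pb, so Pb = 139.
Sellers receive Ps = 139 + 15 = 154; x' = 1345 − 8·139 = 233.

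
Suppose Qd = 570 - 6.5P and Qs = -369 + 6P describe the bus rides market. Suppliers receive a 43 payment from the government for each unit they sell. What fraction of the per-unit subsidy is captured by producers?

Pre-subsidy: 570 - 6.5P = -369 + 6P gives P* = 75.12, Q* = 81.72.
With the subsidy, sellers receive Ps = Pb + 43 for each unit, where Pb is the price buyers pay.
Supply in terms of Pb becomes Qs = -369 + 6(Pb + 43) = -111 + 6Pb. Setting this equal to demand: 570 - 6.5Pb = -111 + 6Pb, so Pb = 54.48.
Sellers receive Ps = 54.48 + 43 = 97.48; Q' = 570 − 6.5·54.48 = 215.88.
Buyers' price falls by P* − Pb = 75.12 − 54.48 = 20.64; sellers' price rises by Ps − P* = 97.48 − 75.12 = 22.36.
So producers capture 22.36/43 = 0.52 of each unit of subsidy.

Producer share = 0.52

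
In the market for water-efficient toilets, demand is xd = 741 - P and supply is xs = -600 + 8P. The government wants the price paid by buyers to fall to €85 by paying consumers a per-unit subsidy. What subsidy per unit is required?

At a buyer price of 85, quantity demanded is 741 − 1·85 = 656.
Sellers supply 656 only when they receive Ps with -600 + 8·Ps = 656, i.e. Ps = 157.
s = Ps − Pb = 157 − 85 = 72.

Required subsidy s = €72 per unit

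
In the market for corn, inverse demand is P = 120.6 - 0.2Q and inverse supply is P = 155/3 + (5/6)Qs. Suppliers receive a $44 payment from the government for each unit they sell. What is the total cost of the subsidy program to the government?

Pre-subsidy: 120.6 - 0.2Q = 155/3 + (5/6)Q gives Q* = 2068/31 and P* = 3325/31.
With the subsidy, sellers receive Ps = Pb + 44 for each unit, where Pb is the price buyers pay.
On the curves, Pb = 120.6 - 0.2Q and Ps = 155/3 + (5/6)Q; the wedge Ps − Pb = 44 gives 155/3 + (5/6)Q − (120.6 - 0.2Q) = 44, so Q' = 3388/31.
Then Pb = 120.6 − 0.2·(3388/31) = 3061/31 and Ps = 155/3 + (5/6)·(3388/31) = 4425/31.
Government outlay = subsidy × quantity = 44 × 3388/31 = 149072/31.

Government cost = 149072/31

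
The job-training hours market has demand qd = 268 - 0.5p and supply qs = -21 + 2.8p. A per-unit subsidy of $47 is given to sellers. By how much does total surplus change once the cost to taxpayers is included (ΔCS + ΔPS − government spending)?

Net change in total surplus = -15463/33

Pre-subsidy: 268 - 0.5p = -21 + 2.8p gives p* = 2890/33, q* = 7399/33.
With the subsidy, sellers receive ps = pb + 47 for each unit, where pb is the price buyers pay.
Supply in terms of pb becomes qs = -21 + 2.8(pb + 47) = 110.6 + 2.8pb. Setting this equal to demand: 268 - 0.5pb = 110.6 + 2.8pb, so pb = 1574/33.
Sellers receive ps = 1574/33 + 47 = 3125/33; q' = 268 − 0.5·(1574/33) = 8057/33.
ΔCS = ½(7399/33 + 8057/33)(2890/33 − 1574/33) = 3390016/363; ΔPS = ½(7399/33 + 8057/33)(3125/33 − 2890/33) = 605360/363.
Government spending = 47 × 8057/33 = 378679/33.
Net change = 3390016/363 + 605360/363 − 378679/33 = -15463/33. The loss equals the DWL triangle ½·47·658/33.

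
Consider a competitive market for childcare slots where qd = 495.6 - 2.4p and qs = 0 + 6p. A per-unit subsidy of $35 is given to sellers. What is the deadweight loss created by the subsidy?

Deadweight loss = $1050

Pre-subsidy: 495.6 - 2.4p = 0 + 6p gives p* = 59, q* = 354.
With the subsidy, sellers receive ps = pb + 35 for each unit, where pb is the price buyers pay.
Supply in terms of pb becomes qs = 0 + 6(pb + 35) = 210 + 6pb. Setting this equal to demand: 495.6 - 2.4pb = 210 + 6pb, so pb = 34.
Sellers receive ps = 34 + 35 = 69; q' = 495.6 − 2.4·34 = 414.
The subsidy expands output by 414 − 354 = 60 past the efficient level; on those units the gap between marginal cost and willingness to pay runs from 0 up to 35.
DWL = ½ × 35 × 60 = 1050.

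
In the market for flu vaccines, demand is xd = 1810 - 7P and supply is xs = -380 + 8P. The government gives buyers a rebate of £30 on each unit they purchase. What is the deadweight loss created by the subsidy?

Pre-subsidy: 1810 - 7P = -380 + 8P gives P* = 146, x* = 788.
With the rebate, buyers effectively pay Pb = Ps − 30, where Ps is the price sellers receive.
Demand in terms of Ps becomes xd = 1810 − 7(Ps − 30) = 2020 - 7Ps. Setting this equal to supply: 2020 - 7Ps = -380 + 8Ps, so Ps = 160.
Buyers pay Pb = 160 − 30 = 130; x' = -380 + 8·160 = 900.
The subsidy expands output by 900 − 788 = 112 past the efficient level; on those units the gap between marginal cost and willingness to pay runs from 0 up to 30.
DWL = ½ × 30 × 112 = 1680.

Deadweight loss = £1680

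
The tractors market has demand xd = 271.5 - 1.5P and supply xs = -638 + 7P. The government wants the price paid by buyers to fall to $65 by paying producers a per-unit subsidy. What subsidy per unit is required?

At a buyer price of 65, quantity demanded is 271.5 − 1.5·65 = 174.
Sellers supply 174 only when they receive Ps with -638 + 7·Ps = 174, i.e. Ps = 116.
s = Ps − Pb = 116 − 65 = 51.

Required subsidy s = $51 per unit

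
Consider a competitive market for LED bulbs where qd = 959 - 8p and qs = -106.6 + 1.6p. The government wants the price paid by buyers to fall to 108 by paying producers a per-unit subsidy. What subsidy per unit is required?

Required subsidy s = 18 per unit

At a buyer price of 108, quantity demanded is 959 − 8·108 = 95.
Sellers supply 95 only when they receive ps with -106.6 + 1.6·ps = 95, i.e. ps = 126.
s = ps − pb = 126 − 108 = 18.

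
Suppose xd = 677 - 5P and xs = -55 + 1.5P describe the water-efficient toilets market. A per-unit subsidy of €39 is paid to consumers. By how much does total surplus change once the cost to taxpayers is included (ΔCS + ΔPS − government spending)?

Net change in total surplus = -€877.5

Pre-subsidy: 677 - 5P = -55 + 1.5P gives P* = 1464/13, x* = 1481/13.
With the rebate, buyers effectively pay Pb = Ps − 39, where Ps is the price sellers receive.
Demand in terms of Ps becomes xd = 677 − 5(Ps − 39) = 872 - 5Ps. Setting this equal to supply: 872 - 5Ps = -55 + 1.5Ps, so Ps = 1854/13.
Buyers pay Pb = 1854/13 − 39 = 1347/13; x' = -55 + 1.5·(1854/13) = 2066/13.
ΔCS = ½(1481/13 + 2066/13)(1464/13 − 1347/13) = 31923/26; ΔPS = ½(1481/13 + 2066/13)(1854/13 − 1464/13) = 53205/13.
Government spending = 39 × 2066/13 = 6198.
Net change = 31923/26 + 53205/13 − 6198 = -877.5. The loss equals the DWL triangle ½·39·45.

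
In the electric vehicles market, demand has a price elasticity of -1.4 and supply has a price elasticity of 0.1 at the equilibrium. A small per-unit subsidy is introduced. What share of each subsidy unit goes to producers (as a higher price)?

Producer share = 14/15

For a small subsidy around the equilibrium, the benefit split depends on the relative slopes, which at a point are proportional to the elasticities.
Buyer share = εs/(εs + |εd|) = 0.1/(0.1 + 1.4) = 1/15; seller share = |εd|/(εs + |εd|) = 14/15.
So producers capture 14/15 of the subsidy.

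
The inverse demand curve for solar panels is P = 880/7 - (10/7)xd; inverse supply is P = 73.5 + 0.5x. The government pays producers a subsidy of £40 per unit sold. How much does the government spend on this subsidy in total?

Government cost = 51640/27

Pre-subsidy: 880/7 - (10/7)x = 73.5 + 0.5x gives x* = 731/27 and P* = 2350/27.
With the subsidy, sellers receive Ps = Pb + 40 for each unit, where Pb is the price buyers pay.
On the curves, Pb = 880/7 - (10/7)x and Ps = 73.5 + 0.5x; the wedge Ps − Pb = 40 gives 73.5 + 0.5x − (880/7 - (10/7)x) = 40, so x' = 1291/27.
Then Pb = 880/7 − (10/7)·(1291/27) = 1550/27 and Ps = 73.5 + 0.5·(1291/27) = 2630/27.
Government outlay = subsidy × quantity = 40 × 1291/27 = 51640/27.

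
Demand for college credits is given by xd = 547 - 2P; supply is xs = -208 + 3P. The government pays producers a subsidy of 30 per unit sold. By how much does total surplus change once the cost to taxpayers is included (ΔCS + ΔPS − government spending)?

Net change in total surplus = -540

Pre-subsidy: 547 - 2P = -208 + 3P gives P* = 151, x* = 245.
With the subsidy, sellers receive Ps = Pb + 30 for each unit, where Pb is the price buyers pay.
Supply in terms of Pb becomes xs = -208 + 3(Pb + 30) = -118 + 3Pb. Setting this equal to demand: 547 - 2Pb = -118 + 3Pb, so Pb = 133.
Sellers receive Ps = 133 + 30 = 163; x' = 547 − 2·133 = 281.
ΔCS = ½(245 + 281)(151 − 133) = 4734; ΔPS = ½(245 + 281)(163 − 151) = 3156.
Government spending = 30 × 281 = 8430.
Net change = 4734 + 3156 − 8430 = -540. The loss equals the DWL triangle ½·30·36.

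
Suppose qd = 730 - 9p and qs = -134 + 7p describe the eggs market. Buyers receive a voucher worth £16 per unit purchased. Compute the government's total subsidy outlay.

Government cost = £4912

Pre-subsidy: 730 - 9p = -134 + 7p gives p* = 54, q* = 244.
With the rebate, buyers effectively pay pb = ps − 16, where ps is the price sellers receive.
Demand in terms of ps becomes qd = 730 − 9(ps − 16) = 874 - 9ps. Setting this equal to supply: 874 - 9ps = -134 + 7ps, so ps = 63.
Buyers pay pb = 63 − 16 = 47; q' = -134 + 7·63 = 307.
Government outlay = subsidy × quantity = 16 × 307 = 4912.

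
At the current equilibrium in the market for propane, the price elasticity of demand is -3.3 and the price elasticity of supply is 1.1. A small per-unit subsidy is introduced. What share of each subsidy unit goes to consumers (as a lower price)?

For a small subsidy around the equilibrium, the benefit split depends on the relative slopes, which at a point are proportional to the elasticities.
Buyer share = εs/(εs + |εd|) = 1.1/(1.1 + 3.3) = 0.25; seller share = |εd|/(εs + |εd|) = 0.75.

Consumer share = 0.25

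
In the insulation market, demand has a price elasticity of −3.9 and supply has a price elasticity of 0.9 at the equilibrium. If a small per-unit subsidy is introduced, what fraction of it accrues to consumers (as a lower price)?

Consumer share = 0.1875

For a small subsidy around the equilibrium, the benefit split depends on the relative slopes, which at a point are proportional to the elasticities.
Buyer share = εs/(εs + |εd|) = 0.9/(0.9 + 3.9) = 0.1875; seller share = |εd|/(εs + |εd|) = 0.8125.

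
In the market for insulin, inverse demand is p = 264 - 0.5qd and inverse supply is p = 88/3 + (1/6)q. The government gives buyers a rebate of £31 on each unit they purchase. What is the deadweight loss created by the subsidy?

Pre-subsidy: 264 - 0.5q = 88/3 + (1/6)q gives q* = 352 and p* = 88.
With the rebate, buyers effectively pay pb = ps − 31, where ps is the price sellers receive.
On the curves, pb = 264 - 0.5q and ps = 88/3 + (1/6)q; the wedge ps − pb = 31 gives 88/3 + (1/6)q − (264 - 0.5q) = 31, so q' = 398.5.
Then pb = 264 − 0.5·398.5 = 64.75 and ps = 88/3 + (1/6)·398.5 = 95.75.
The subsidy expands output by 398.5 − 352 = 46.5 past the efficient level; on those units the gap between marginal cost and willingness to pay runs from 0 up to 31.
DWL = ½ × 31 × 46.5 = 720.75.

Deadweight loss = £720.75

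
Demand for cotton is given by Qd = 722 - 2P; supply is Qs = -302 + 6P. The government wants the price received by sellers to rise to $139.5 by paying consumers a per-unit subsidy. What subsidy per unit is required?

At a seller price of 139.5, quantity supplied is -302 + 6·139.5 = 535.
Buyers absorb 535 only when they pay Pb with 722 − 2·Pb = 535, i.e. Pb = 93.5.
s = Ps − Pb = 139.5 − 93.5 = 46.

Required subsidy s = $46 per unit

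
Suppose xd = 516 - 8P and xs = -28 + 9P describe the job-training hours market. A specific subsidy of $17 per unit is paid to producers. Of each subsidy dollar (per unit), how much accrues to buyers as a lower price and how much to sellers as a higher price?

Pre-subsidy: 516 - 8P = -28 + 9P gives P* = 32, x* = 260.
With the subsidy, sellers receive Ps = Pb + 17 for each unit, where Pb is the price buyers pay.
Supply in terms of Pb becomes xs = -28 + 9(Pb + 17) = 125 + 9Pb. Setting this equal to demand: 516 - 8Pb = 125 + 9Pb, so Pb = 23.
Sellers receive Ps = 23 + 17 = 40; x' = 516 − 8·23 = 332.
Buyers' price falls by P* − Pb = 32 − 23 = 9; sellers' price rises by Ps − P* = 40 − 32 = 8.

Buyers gain $9 per unit; sellers gain $8 per unit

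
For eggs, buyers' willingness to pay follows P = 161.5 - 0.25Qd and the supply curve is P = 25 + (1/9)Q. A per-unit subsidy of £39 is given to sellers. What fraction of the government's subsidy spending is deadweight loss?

DWL / government spending = 1/9

Pre-subsidy: 161.5 - 0.25Q = 25 + (1/9)Q gives Q* = 378 and P* = 67.
With the subsidy, sellers receive Ps = Pb + 39 for each unit, where Pb is the price buyers pay.
On the curves, Pb = 161.5 - 0.25Q and Ps = 25 + (1/9)Q; the wedge Ps − Pb = 39 gives 25 + (1/9)Q − (161.5 - 0.25Q) = 39, so Q' = 486.
Then Pb = 161.5 − 0.25·486 = 40 and Ps = 25 + (1/9)·486 = 79.
ΔCS = ½(378 + 486)(67 − 40) = 11664; ΔPS = ½(378 + 486)(79 − 67) = 5184.
Government spending = 39 × 486 = 18954.
DWL = ½ × 39 × (486 − 378) = 2106; fraction = 2106 / 18954 = 1/9.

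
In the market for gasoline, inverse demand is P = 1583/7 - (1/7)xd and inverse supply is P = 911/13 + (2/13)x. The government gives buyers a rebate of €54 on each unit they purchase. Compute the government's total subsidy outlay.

Government cost = €38232

Pre-subsidy: 1583/7 - (1/7)x = 911/13 + (2/13)x gives x* = 526 and P* = 151.
With the rebate, buyers effectively pay Pb = Ps − 54, where Ps is the price sellers receive.
On the curves, Pb = 1583/7 - (1/7)x and Ps = 911/13 + (2/13)x; the wedge Ps − Pb = 54 gives 911/13 + (2/13)x − (1583/7 - (1/7)x) = 54, so x' = 708.
Then Pb = 1583/7 − (1/7)·708 = 125 and Ps = 911/13 + (2/13)·708 = 179.
Government outlay = subsidy × quantity = 54 × 708 = 38232.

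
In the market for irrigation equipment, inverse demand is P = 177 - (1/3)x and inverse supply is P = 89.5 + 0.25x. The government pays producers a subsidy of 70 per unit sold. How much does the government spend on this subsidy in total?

Government cost = 18900

Pre-subsidy: 177 - (1/3)x = 89.5 + 0.25x gives x* = 150 and P* = 127.
With the subsidy, sellers receive Ps = Pb + 70 for each unit, where Pb is the price buyers pay.
On the curves, Pb = 177 - (1/3)x and Ps = 89.5 + 0.25x; the wedge Ps − Pb = 70 gives 89.5 + 0.25x − (177 - (1/3)x) = 70, so x' = 270.
Then Pb = 177 − (1/3)·270 = 87 and Ps = 89.5 + 0.25·270 = 157.
Government outlay = subsidy × quantity = 70 × 270 = 18900.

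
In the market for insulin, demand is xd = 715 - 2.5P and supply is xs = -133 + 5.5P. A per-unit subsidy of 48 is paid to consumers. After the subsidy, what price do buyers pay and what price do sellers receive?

Pre-subsidy: 715 - 2.5P = -133 + 5.5P gives P* = 106, x* = 450.
With the rebate, buyers effectively pay Pb = Ps − 48, where Ps is the price sellers receive.
Demand in terms of Ps becomes xd = 715 − 2.5(Ps − 48) = 835 - 2.5Ps. Setting this equal to supply: 835 - 2.5Ps = -133 + 5.5Ps, so Ps = 121.
Buyers pay Pb = 121 − 48 = 73; x' = -133 + 5.5·121 = 532.5.

Buyers pay 73; sellers receive 121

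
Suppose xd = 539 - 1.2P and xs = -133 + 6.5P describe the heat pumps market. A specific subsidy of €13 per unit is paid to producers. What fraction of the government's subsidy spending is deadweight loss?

Pre-subsidy: 539 - 1.2P = -133 + 6.5P gives P* = 960/11, x* = 4777/11.
With the subsidy, sellers receive Ps = Pb + 13 for each unit, where Pb is the price buyers pay.
Supply in terms of Pb becomes xs = -133 + 6.5(Pb + 13) = -48.5 + 6.5Pb. Setting this equal to demand: 539 - 1.2Pb = -48.5 + 6.5Pb, so Pb = 5875/77.
Sellers receive Ps = 5875/77 + 13 = 6876/77; x' = 539 − 1.2·(5875/77) = 34453/77.
ΔCS = ½(4777/11 + 34453/77)(960/11 − 5875/77) = 2607670/539; ΔPS = ½(4777/11 + 34453/77)(6876/77 − 960/11) = 481416/539.
Government spending = 13 × 34453/77 = 447889/77.
DWL = ½ × 13 × (34453/77 − 4777/11) = 6591/77; fraction = (6591/77) / (447889/77) = 507/34453.

DWL / government spending = 507/34453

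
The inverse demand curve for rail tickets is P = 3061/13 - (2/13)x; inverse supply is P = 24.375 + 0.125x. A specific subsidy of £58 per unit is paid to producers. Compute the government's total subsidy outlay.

Government cost = £55970

Pre-subsidy: 3061/13 - (2/13)x = 24.375 + 0.125x gives x* = 757 and P* = 119.
With the subsidy, sellers receive Ps = Pb + 58 for each unit, where Pb is the price buyers pay.
On the curves, Pb = 3061/13 - (2/13)x and Ps = 24.375 + 0.125x; the wedge Ps − Pb = 58 gives 24.375 + 0.125x − (3061/13 - (2/13)x) = 58, so x' = 965.
Then Pb = 3061/13 − (2/13)·965 = 87 and Ps = 24.375 + 0.125·965 = 145.
Government outlay = subsidy × quantity = 58 × 965 = 55970.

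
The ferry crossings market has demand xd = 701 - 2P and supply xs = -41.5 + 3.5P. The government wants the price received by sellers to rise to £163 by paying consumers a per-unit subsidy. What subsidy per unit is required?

Required subsidy s = £77 per unit

At a seller price of 163, quantity supplied is -41.5 + 3.5·163 = 529.
Buyers absorb 529 only when they pay Pb with 701 − 2·Pb = 529, i.e. Pb = 86.
s = Ps − Pb = 163 − 86 = 77.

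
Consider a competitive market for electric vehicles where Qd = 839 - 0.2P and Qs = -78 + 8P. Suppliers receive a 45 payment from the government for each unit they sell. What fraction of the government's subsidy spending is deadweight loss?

DWL / government spending = 90/16921

Pre-subsidy: 839 - 0.2P = -78 + 8P gives P* = 4585/41, Q* = 33482/41.
With the subsidy, sellers receive Ps = Pb + 45 for each unit, where Pb is the price buyers pay.
Supply in terms of Pb becomes Qs = -78 + 8(Pb + 45) = 282 + 8Pb. Setting this equal to demand: 839 - 0.2Pb = 282 + 8Pb, so Pb = 2785/41.
Sellers receive Ps = 2785/41 + 45 = 4630/41; Q' = 839 − 0.2·(2785/41) = 33842/41.
ΔCS = ½(33482/41 + 33842/41)(4585/41 − 2785/41) = 60591600/1681; ΔPS = ½(33482/41 + 33842/41)(4630/41 − 4585/41) = 1514790/1681.
Government spending = 45 × 33842/41 = 1522890/41.
DWL = ½ × 45 × (33842/41 − 33482/41) = 8100/41; fraction = (8100/41) / (1522890/41) = 90/16921.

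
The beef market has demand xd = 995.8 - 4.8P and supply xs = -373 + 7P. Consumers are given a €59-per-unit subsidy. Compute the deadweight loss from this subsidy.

Deadweight loss = €4956

Pre-subsidy: 995.8 - 4.8P = -373 + 7P gives P* = 116, x* = 439.
With the rebate, buyers effectively pay Pb = Ps − 59, where Ps is the price sellers receive.
Demand in terms of Ps becomes xd = 995.8 − 4.8(Ps − 59) = 1279 - 4.8Ps. Setting this equal to supply: 1279 - 4.8Ps = -373 + 7Ps, so Ps = 140.
Buyers pay Pb = 140 − 59 = 81; x' = -373 + 7·140 = 607.
The subsidy expands output by 607 − 439 = 168 past the efficient level; on those units the gap between marginal cost and willingness to pay runs from 0 up to 59.
DWL = ½ × 59 × 168 = 4956.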